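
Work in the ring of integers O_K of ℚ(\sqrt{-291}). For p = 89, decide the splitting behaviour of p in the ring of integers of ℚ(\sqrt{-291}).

p is inert

-291 mod 4 = 1, hence disc K = -291 and O_K = ℤ[(1+√-291)/2].
Since gcd(89, -291) = 1 the prime 89 does not ramify.
(-291/89) = 65^44 mod 89 = 88, giving Legendre symbol -1.
Legendre symbol -1 ⇒ 89 is inert.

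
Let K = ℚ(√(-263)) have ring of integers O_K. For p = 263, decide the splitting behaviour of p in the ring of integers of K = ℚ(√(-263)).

d = -263 ≡ 1 (mod 4), so O_K = ℤ[(1+√-263)/2] and disc(K) = d = -263.
263 divides disc(K) = -263, so 263 ramifies.

263 is ramified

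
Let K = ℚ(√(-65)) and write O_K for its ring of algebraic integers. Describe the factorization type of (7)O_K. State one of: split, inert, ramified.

d = -65 ≡ 3 (mod 4), so O_K = ℤ[√-65] and disc(K) = 4d = -260.
Since gcd(7, -260) = 1 the prime 7 does not ramify.
Legendre symbol by Euler's criterion: (-65/7) ≡ (-65)^3 ≡ 6 (mod 7), i.e. (-65/7) = -1.
(-65/7) = -1, so 7 is inert.

inert — (7) stays prime in O_K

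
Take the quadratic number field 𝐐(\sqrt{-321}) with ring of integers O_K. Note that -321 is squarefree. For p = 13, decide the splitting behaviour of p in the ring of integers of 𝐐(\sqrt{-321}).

splits completely

d = -321 ≡ 3 (mod 4), so O_K = ℤ[√-321] and disc(K) = 4d = -1284.
13 ∤ -1284, so 13 is unramified.
Compute (-321/13) via Euler: 4^((13-1)/2) mod 13 = 1, so (-321/13) = 1.
Legendre symbol 1 ⇒ 13 is split.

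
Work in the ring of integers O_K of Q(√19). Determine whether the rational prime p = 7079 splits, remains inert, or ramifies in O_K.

d = 19 ≡ 3 (mod 4), so O_K = ℤ[√19] and disc(K) = 4d = 76.
disc(K) = 76 is not divisible by 7079; 7079 is unramified.
Compute (19/7079) via Euler: 19^((7079-1)/2) mod 7079 = 7078, so (19/7079) = -1.
(19/7079) = -1, so 7079 is inert.

inert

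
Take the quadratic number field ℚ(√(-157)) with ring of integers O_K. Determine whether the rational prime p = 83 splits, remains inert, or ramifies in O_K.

split

-157 mod 4 = 3, hence disc K = 4·(-157) = -628 and O_K = ℤ[√-157].
disc(K) = -628 is not divisible by 83; 83 is unramified.
(-157/83) = 9^41 mod 83 = 1, giving Legendre symbol 1.
d is a quadratic residue mod p, hence 83 splits in O_K.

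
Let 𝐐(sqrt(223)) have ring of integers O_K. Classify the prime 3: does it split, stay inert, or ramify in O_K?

d = 223 ≡ 3 (mod 4), so O_K = ℤ[√223] and disc(K) = 4d = 892.
disc(K) = 892 is not divisible by 3; 3 is unramified.
Compute (223/3) via Euler: 1^((3-1)/2) mod 3 = 1, so (223/3) = 1.
Legendre symbol 1 ⇒ 3 is split.

3 splits in O_K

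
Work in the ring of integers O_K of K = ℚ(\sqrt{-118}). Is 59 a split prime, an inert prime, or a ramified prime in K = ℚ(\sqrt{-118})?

d = -118 ≡ 2 (mod 4), so O_K = ℤ[√-118] and disc(K) = 4d = -472.
Ramification test: 59 | -472. The prime 59 ramifies in K.

ramified — (59) = 𝔭²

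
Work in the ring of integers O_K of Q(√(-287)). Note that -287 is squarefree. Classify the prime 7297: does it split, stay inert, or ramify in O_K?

d = -287 ≡ 1 (mod 4), so O_K = ℤ[(1+√-287)/2] and disc(K) = d = -287.
disc(K) = -287 is not divisible by 7297; 7297 is unramified.
Legendre symbol by Euler's criterion: (-287/7297) ≡ (-287)^3648 ≡ 7296 (mod 7297), i.e. (-287/7297) = -1.
d is a non-residue mod p, hence 7297 remains inert in O_K.

inert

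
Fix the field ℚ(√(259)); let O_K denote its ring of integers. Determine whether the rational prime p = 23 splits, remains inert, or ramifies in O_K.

23 splits in O_K

Since 259 ≢ 1 mod 4, the ring of integers is ℤ[√259] with discriminant 4·259 = 1036.
23 ∤ 1036, so 23 is unramified.
(259/23) = 6^11 mod 23 = 1, giving Legendre symbol 1.
Legendre symbol 1 ⇒ 23 is split.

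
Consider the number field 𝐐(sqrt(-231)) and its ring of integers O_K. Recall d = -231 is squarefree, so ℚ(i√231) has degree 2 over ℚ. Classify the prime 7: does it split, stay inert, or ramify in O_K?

ramifies in O_K

Since -231 ≡ 1 mod 4, the ring of integers is ℤ[(1+√-231)/2] with discriminant -231.
7 divides disc(K) = -231, so 7 ramifies.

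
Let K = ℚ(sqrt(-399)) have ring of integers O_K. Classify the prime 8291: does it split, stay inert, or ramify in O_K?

-399 mod 4 = 1, hence disc K = -399 and O_K = ℤ[(1+√-399)/2].
8291 ∤ -399, so 8291 is unramified.
(-399/8291) = 7892^4145 mod 8291 = 1, giving Legendre symbol 1.
(-399/8291) = 1, so 8291 splits.

split — (8291) = 𝔭₁𝔭₂ with 𝔭₁ ≠ 𝔭₂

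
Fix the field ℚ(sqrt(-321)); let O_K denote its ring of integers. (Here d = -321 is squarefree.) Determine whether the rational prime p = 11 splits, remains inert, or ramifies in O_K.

Since -321 ≢ 1 mod 4, the ring of integers is ℤ[√-321] with discriminant 4·(-321) = -1284.
disc(K) = -1284 is not divisible by 11; 11 is unramified.
Legendre symbol by Euler's criterion: (-321/11) ≡ (-321)^5 ≡ 1 (mod 11), i.e. (-321/11) = 1.
d is a quadratic residue mod p, hence 11 splits in O_K.

split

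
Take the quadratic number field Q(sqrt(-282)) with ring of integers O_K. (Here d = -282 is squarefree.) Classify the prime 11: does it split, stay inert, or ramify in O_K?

d = -282 ≡ 2 (mod 4), so O_K = ℤ[√-282] and disc(K) = 4d = -1128.
Since gcd(11, -1128) = 1 the prime 11 does not ramify.
Compute (-282/11) via Euler: 4^((11-1)/2) mod 11 = 1, so (-282/11) = 1.
Legendre symbol 1 ⇒ 11 is split.

split — (11) = 𝔭₁𝔭₂ with 𝔭₁ ≠ 𝔭₂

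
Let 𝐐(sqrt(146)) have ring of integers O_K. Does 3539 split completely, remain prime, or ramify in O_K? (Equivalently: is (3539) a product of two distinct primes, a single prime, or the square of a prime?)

inert

146 mod 4 = 2, hence disc K = 4·146 = 584 and O_K = ℤ[√146].
3539 ∤ 584, so 3539 is unramified.
Compute (146/3539) via Euler: 146^((3539-1)/2) mod 3539 = 3538, so (146/3539) = -1.
d is a non-residue mod p, hence 3539 remains inert in O_K.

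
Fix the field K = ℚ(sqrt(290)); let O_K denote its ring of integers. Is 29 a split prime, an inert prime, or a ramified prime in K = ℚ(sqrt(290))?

ramified — (29) = 𝔭²

Since 290 ≢ 1 mod 4, the ring of integers is ℤ[√290] with discriminant 4·290 = 1160.
disc(K) = 1160 = 29·40, so p = 29 is ramified.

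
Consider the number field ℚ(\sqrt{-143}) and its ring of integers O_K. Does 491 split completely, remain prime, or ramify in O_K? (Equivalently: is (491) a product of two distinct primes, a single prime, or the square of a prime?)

Since -143 ≡ 1 mod 4, the ring of integers is ℤ[(1+√-143)/2] with discriminant -143.
Since gcd(491, -143) = 1 the prime 491 does not ramify.
Legendre symbol by Euler's criterion: (-143/491) ≡ (-143)^245 ≡ 490 (mod 491), i.e. (-143/491) = -1.
d is a non-residue mod p, hence 491 remains inert in O_K.

inert — (491) stays prime in O_K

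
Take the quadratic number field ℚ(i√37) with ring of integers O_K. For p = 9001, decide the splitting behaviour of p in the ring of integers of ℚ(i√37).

d = -37 ≡ 3 (mod 4), so O_K = ℤ[√-37] and disc(K) = 4d = -148.
9001 ∤ -148, so 9001 is unramified.
(-37/9001) = 8964^4500 mod 9001 = 1, giving Legendre symbol 1.
Legendre symbol 1 ⇒ 9001 is split.

split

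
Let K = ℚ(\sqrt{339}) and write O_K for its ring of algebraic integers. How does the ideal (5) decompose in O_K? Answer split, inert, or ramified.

5 splits in O_K

d = 339 ≡ 3 (mod 4), so O_K = ℤ[√339] and disc(K) = 4d = 1356.
disc(K) = 1356 is not divisible by 5; 5 is unramified.
Legendre symbol by Euler's criterion: (339/5) ≡ 339^2 ≡ 1 (mod 5), i.e. (339/5) = 1.
(339/5) = 1, so 5 splits.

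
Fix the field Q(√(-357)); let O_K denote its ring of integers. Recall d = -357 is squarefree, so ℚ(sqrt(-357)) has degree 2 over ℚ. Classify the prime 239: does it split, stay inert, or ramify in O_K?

239 splits in O_K

d = -357 ≡ 3 (mod 4), so O_K = ℤ[√-357] and disc(K) = 4d = -1428.
disc(K) = -1428 is not divisible by 239; 239 is unramified.
Euler's criterion: (-357)^119 mod 239 = 1. Thus (-357|239) = 1.
Legendre symbol 1 ⇒ 239 is split.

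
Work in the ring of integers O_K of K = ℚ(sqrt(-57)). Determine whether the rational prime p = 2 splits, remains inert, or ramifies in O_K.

2 is ramified

d = -57 ≡ 3 (mod 4), so O_K = ℤ[√-57] and disc(K) = 4d = -228.
disc(K) = -228 = 2·(-114), so p = 2 is ramified.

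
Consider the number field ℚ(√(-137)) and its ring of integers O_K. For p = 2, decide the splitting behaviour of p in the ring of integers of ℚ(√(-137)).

d = -137 ≡ 3 (mod 4), so O_K = ℤ[√-137] and disc(K) = 4d = -548.
disc(K) = -548 = 2·(-274), so p = 2 is ramified.

2 is ramified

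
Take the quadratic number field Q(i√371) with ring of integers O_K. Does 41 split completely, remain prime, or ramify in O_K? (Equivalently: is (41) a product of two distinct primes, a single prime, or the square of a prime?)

41 splits in O_K

Since -371 ≡ 1 mod 4, the ring of integers is ℤ[(1+√-371)/2] with discriminant -371.
Since gcd(41, -371) = 1 the prime 41 does not ramify.
(-371/41) = 39^20 mod 41 = 1, giving Legendre symbol 1.
d is a quadratic residue mod p, hence 41 splits in O_K.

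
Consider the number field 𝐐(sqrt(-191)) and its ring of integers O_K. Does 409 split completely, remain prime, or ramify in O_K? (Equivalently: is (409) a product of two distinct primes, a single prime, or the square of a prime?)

d = -191 ≡ 1 (mod 4), so O_K = ℤ[(1+√-191)/2] and disc(K) = d = -191.
disc(K) = -191 is not divisible by 409; 409 is unramified.
Euler's criterion: (-191)^204 mod 409 = 1. Thus (-191|409) = 1.
d is a quadratic residue mod p, hence 409 splits in O_K.

split — (409) = 𝔭₁𝔭₂ with 𝔭₁ ≠ 𝔭₂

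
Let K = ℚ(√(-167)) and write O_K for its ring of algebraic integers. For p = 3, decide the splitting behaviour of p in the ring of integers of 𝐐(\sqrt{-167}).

split — (3) = 𝔭₁𝔭₂ with 𝔭₁ ≠ 𝔭₂

Since -167 ≡ 1 mod 4, the ring of integers is ℤ[(1+√-167)/2] with discriminant -167.
disc(K) = -167 is not divisible by 3; 3 is unramified.
Legendre symbol by Euler's criterion: (-167/3) ≡ (-167)^1 ≡ 1 (mod 3), i.e. (-167/3) = 1.
(-167/3) = 1, so 3 splits.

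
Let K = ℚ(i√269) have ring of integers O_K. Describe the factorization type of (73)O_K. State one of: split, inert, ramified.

-269 mod 4 = 3, hence disc K = 4·(-269) = -1076 and O_K = ℤ[√-269].
disc(K) = -1076 is not divisible by 73; 73 is unramified.
Compute (-269/73) via Euler: 23^((73-1)/2) mod 73 = 1, so (-269/73) = 1.
(-269/73) = 1, so 73 splits.

73 splits in O_K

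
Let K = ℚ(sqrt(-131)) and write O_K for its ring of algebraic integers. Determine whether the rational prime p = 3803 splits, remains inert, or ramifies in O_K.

-131 mod 4 = 1, hence disc K = -131 and O_K = ℤ[(1+√-131)/2].
Since gcd(3803, -131) = 1 the prime 3803 does not ramify.
Euler's criterion: (-131)^1901 mod 3803 = 1. Thus (-131|3803) = 1.
Legendre symbol 1 ⇒ 3803 is split.

split — (3803) = 𝔭₁𝔭₂ with 𝔭₁ ≠ 𝔭₂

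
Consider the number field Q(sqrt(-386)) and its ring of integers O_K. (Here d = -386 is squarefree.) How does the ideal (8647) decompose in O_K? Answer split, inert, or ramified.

8647 splits in O_K

d = -386 ≡ 2 (mod 4), so O_K = ℤ[√-386] and disc(K) = 4d = -1544.
Since gcd(8647, -1544) = 1 the prime 8647 does not ramify.
Legendre symbol by Euler's criterion: (-386/8647) ≡ (-386)^4323 ≡ 1 (mod 8647), i.e. (-386/8647) = 1.
(-386/8647) = 1, so 8647 splits.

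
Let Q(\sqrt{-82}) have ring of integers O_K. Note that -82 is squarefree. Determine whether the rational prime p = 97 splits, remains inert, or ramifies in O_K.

-82 mod 4 = 2, hence disc K = 4·(-82) = -328 and O_K = ℤ[√-82].
disc(K) = -328 is not divisible by 97; 97 is unramified.
Legendre symbol by Euler's criterion: (-82/97) ≡ (-82)^48 ≡ 96 (mod 97), i.e. (-82/97) = -1.
Legendre symbol -1 ⇒ 97 is inert.

97 remains inert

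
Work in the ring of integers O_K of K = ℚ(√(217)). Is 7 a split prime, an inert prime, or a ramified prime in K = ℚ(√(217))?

Since 217 ≡ 1 mod 4, the ring of integers is ℤ[(1+√217)/2] with discriminant 217.
disc(K) = 217 = 7·31, so p = 7 is ramified.

p ramifies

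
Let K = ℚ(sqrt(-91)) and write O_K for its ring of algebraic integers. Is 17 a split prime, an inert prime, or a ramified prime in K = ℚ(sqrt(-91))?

Since -91 ≡ 1 mod 4, the ring of integers is ℤ[(1+√-91)/2] with discriminant -91.
disc(K) = -91 is not divisible by 17; 17 is unramified.
Euler's criterion: (-91)^8 mod 17 = 16. Thus (-91|17) = -1.
Legendre symbol -1 ⇒ 17 is inert.

17 remains inert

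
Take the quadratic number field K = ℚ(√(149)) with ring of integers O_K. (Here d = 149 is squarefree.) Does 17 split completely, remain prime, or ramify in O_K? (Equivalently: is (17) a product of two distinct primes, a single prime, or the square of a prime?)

p splits

Since 149 ≡ 1 mod 4, the ring of integers is ℤ[(1+√149)/2] with discriminant 149.
Since gcd(17, 149) = 1 the prime 17 does not ramify.
Compute (149/17) via Euler: 13^((17-1)/2) mod 17 = 1, so (149/17) = 1.
d is a quadratic residue mod p, hence 17 splits in O_K.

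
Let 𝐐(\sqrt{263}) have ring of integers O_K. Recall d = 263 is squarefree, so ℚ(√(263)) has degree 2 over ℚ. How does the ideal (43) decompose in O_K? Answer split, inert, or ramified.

p is inert

Since 263 ≢ 1 mod 4, the ring of integers is ℤ[√263] with discriminant 4·263 = 1052.
Since gcd(43, 1052) = 1 the prime 43 does not ramify.
Legendre symbol by Euler's criterion: (263/43) ≡ 263^21 ≡ 42 (mod 43), i.e. (263/43) = -1.
(263/43) = -1, so 43 is inert.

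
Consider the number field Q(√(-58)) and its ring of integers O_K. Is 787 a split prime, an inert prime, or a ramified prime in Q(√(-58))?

splits completely

d = -58 ≡ 2 (mod 4), so O_K = ℤ[√-58] and disc(K) = 4d = -232.
disc(K) = -232 is not divisible by 787; 787 is unramified.
Compute (-58/787) via Euler: 729^((787-1)/2) mod 787 = 1, so (-58/787) = 1.
(-58/787) = 1, so 787 splits.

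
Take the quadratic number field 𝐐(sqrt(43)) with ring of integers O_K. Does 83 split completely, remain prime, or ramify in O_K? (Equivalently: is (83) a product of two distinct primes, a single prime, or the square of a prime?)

d = 43 ≡ 3 (mod 4), so O_K = ℤ[√43] and disc(K) = 4d = 172.
83 ∤ 172, so 83 is unramified.
(43/83) = 43^41 mod 83 = 82, giving Legendre symbol -1.
Legendre symbol -1 ⇒ 83 is inert.

inert — (83) stays prime in O_K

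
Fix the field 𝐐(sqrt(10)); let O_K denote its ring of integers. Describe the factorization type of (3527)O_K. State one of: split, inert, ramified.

10 mod 4 = 2, hence disc K = 4·10 = 40 and O_K = ℤ[√10].
disc(K) = 40 is not divisible by 3527; 3527 is unramified.
Legendre symbol by Euler's criterion: (10/3527) ≡ 10^1763 ≡ 3526 (mod 3527), i.e. (10/3527) = -1.
(10/3527) = -1, so 3527 is inert.

3527 remains inert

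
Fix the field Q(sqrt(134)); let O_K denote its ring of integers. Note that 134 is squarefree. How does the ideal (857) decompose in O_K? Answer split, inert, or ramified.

134 mod 4 = 2, hence disc K = 4·134 = 536 and O_K = ℤ[√134].
857 ∤ 536, so 857 is unramified.
(134/857) = 134^428 mod 857 = 856, giving Legendre symbol -1.
(134/857) = -1, so 857 is inert.

p is inert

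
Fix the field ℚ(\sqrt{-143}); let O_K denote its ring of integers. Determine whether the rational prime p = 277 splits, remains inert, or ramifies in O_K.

remains prime (inert)

d = -143 ≡ 1 (mod 4), so O_K = ℤ[(1+√-143)/2] and disc(K) = d = -143.
Since gcd(277, -143) = 1 the prime 277 does not ramify.
Legendre symbol by Euler's criterion: (-143/277) ≡ (-143)^138 ≡ 276 (mod 277), i.e. (-143/277) = -1.
Legendre symbol -1 ⇒ 277 is inert.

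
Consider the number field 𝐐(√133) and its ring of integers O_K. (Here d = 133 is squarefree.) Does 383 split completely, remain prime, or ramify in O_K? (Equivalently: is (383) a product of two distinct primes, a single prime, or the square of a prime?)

Since 133 ≡ 1 mod 4, the ring of integers is ℤ[(1+√133)/2] with discriminant 133.
disc(K) = 133 is not divisible by 383; 383 is unramified.
Euler's criterion: 133^191 mod 383 = 1. Thus (133|383) = 1.
d is a quadratic residue mod p, hence 383 splits in O_K.

split — (383) = 𝔭₁𝔭₂ with 𝔭₁ ≠ 𝔭₂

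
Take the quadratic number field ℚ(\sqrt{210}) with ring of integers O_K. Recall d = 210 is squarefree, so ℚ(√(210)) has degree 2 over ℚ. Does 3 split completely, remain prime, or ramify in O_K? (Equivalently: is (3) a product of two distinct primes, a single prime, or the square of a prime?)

ramified

210 mod 4 = 2, hence disc K = 4·210 = 840 and O_K = ℤ[√210].
3 divides disc(K) = 840, so 3 ramifies.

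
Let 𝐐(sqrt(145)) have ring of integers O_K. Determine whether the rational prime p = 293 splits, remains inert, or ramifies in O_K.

split

145 mod 4 = 1, hence disc K = 145 and O_K = ℤ[(1+√145)/2].
Since gcd(293, 145) = 1 the prime 293 does not ramify.
Compute (145/293) via Euler: 145^((293-1)/2) mod 293 = 1, so (145/293) = 1.
(145/293) = 1, so 293 splits.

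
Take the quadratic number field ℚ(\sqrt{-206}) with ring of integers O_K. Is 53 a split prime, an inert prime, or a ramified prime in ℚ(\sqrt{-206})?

d = -206 ≡ 2 (mod 4), so O_K = ℤ[√-206] and disc(K) = 4d = -824.
Since gcd(53, -824) = 1 the prime 53 does not ramify.
Euler's criterion: (-206)^26 mod 53 = 1. Thus (-206|53) = 1.
d is a quadratic residue mod p, hence 53 splits in O_K.

53 splits in O_K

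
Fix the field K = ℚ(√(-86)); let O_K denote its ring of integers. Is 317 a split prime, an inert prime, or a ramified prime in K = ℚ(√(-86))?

p is inert

Since -86 ≢ 1 mod 4, the ring of integers is ℤ[√-86] with discriminant 4·(-86) = -344.
disc(K) = -344 is not divisible by 317; 317 is unramified.
Compute (-86/317) via Euler: 231^((317-1)/2) mod 317 = 316, so (-86/317) = -1.
d is a non-residue mod p, hence 317 remains inert in O_K.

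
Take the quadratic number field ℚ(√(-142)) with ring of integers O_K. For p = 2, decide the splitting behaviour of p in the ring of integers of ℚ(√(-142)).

-142 mod 4 = 2, hence disc K = 4·(-142) = -568 and O_K = ℤ[√-142].
2 divides disc(K) = -568, so 2 ramifies.

p ramifies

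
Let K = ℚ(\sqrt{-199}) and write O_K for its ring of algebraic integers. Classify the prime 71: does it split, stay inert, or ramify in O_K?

71 remains inert

-199 mod 4 = 1, hence disc K = -199 and O_K = ℤ[(1+√-199)/2].
Since gcd(71, -199) = 1 the prime 71 does not ramify.
Compute (-199/71) via Euler: 14^((71-1)/2) mod 71 = 70, so (-199/71) = -1.
d is a non-residue mod p, hence 71 remains inert in O_K.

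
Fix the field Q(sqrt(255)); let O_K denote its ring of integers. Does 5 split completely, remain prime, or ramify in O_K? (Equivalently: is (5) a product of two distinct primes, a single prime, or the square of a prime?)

p ramifies

Since 255 ≢ 1 mod 4, the ring of integers is ℤ[√255] with discriminant 4·255 = 1020.
Ramification test: 5 | 1020. The prime 5 ramifies in K.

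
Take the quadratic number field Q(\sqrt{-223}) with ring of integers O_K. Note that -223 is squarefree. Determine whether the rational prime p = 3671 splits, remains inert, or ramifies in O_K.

-223 mod 4 = 1, hence disc K = -223 and O_K = ℤ[(1+√-223)/2].
3671 ∤ -223, so 3671 is unramified.
Compute (-223/3671) via Euler: 3448^((3671-1)/2) mod 3671 = 3670, so (-223/3671) = -1.
Legendre symbol -1 ⇒ 3671 is inert.

p is inert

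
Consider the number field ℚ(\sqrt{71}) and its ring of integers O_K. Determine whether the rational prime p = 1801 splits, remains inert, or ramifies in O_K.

d = 71 ≡ 3 (mod 4), so O_K = ℤ[√71] and disc(K) = 4d = 284.
Since gcd(1801, 284) = 1 the prime 1801 does not ramify.
(71/1801) = 71^900 mod 1801 = 1800, giving Legendre symbol -1.
Legendre symbol -1 ⇒ 1801 is inert.

p is inert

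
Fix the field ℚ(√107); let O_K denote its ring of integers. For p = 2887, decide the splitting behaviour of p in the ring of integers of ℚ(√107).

d = 107 ≡ 3 (mod 4), so O_K = ℤ[√107] and disc(K) = 4d = 428.
Since gcd(2887, 428) = 1 the prime 2887 does not ramify.
Compute (107/2887) via Euler: 107^((2887-1)/2) mod 2887 = 2886, so (107/2887) = -1.
(107/2887) = -1, so 2887 is inert.

inert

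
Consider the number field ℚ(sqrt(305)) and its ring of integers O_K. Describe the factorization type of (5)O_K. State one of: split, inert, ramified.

Since 305 ≡ 1 mod 4, the ring of integers is ℤ[(1+√305)/2] with discriminant 305.
Ramification test: 5 | 305. The prime 5 ramifies in K.

ramifies in O_K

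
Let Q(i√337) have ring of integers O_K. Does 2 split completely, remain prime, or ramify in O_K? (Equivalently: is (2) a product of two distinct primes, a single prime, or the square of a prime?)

d = -337 ≡ 3 (mod 4), so O_K = ℤ[√-337] and disc(K) = 4d = -1348.
Ramification test: 2 | -1348. The prime 2 ramifies in K.

ramifies in O_K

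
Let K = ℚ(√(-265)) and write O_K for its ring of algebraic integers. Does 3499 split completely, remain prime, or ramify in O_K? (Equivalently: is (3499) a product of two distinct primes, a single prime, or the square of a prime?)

3499 remains inert

Since -265 ≢ 1 mod 4, the ring of integers is ℤ[√-265] with discriminant 4·(-265) = -1060.
3499 ∤ -1060, so 3499 is unramified.
Legendre symbol by Euler's criterion: (-265/3499) ≡ (-265)^1749 ≡ 3498 (mod 3499), i.e. (-265/3499) = -1.
(-265/3499) = -1, so 3499 is inert.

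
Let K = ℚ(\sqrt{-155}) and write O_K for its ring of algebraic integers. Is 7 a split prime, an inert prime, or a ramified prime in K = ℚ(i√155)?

-155 mod 4 = 1, hence disc K = -155 and O_K = ℤ[(1+√-155)/2].
disc(K) = -155 is not divisible by 7; 7 is unramified.
Compute (-155/7) via Euler: 6^((7-1)/2) mod 7 = 6, so (-155/7) = -1.
(-155/7) = -1, so 7 is inert.

remains prime (inert)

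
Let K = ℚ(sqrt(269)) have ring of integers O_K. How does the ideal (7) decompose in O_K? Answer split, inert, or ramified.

Since 269 ≡ 1 mod 4, the ring of integers is ℤ[(1+√269)/2] with discriminant 269.
disc(K) = 269 is not divisible by 7; 7 is unramified.
Compute (269/7) via Euler: 3^((7-1)/2) mod 7 = 6, so (269/7) = -1.
(269/7) = -1, so 7 is inert.

remains prime (inert)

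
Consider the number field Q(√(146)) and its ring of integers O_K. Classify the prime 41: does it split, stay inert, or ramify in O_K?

Since 146 ≢ 1 mod 4, the ring of integers is ℤ[√146] with discriminant 4·146 = 584.
disc(K) = 584 is not divisible by 41; 41 is unramified.
Euler's criterion: 146^20 mod 41 = 1. Thus (146|41) = 1.
(146/41) = 1, so 41 splits.

split — (41) = 𝔭₁𝔭₂ with 𝔭₁ ≠ 𝔭₂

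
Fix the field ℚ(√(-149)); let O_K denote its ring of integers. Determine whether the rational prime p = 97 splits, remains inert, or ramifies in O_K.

-149 mod 4 = 3, hence disc K = 4·(-149) = -596 and O_K = ℤ[√-149].
97 ∤ -596, so 97 is unramified.
Legendre symbol by Euler's criterion: (-149/97) ≡ (-149)^48 ≡ 96 (mod 97), i.e. (-149/97) = -1.
(-149/97) = -1, so 97 is inert.

inert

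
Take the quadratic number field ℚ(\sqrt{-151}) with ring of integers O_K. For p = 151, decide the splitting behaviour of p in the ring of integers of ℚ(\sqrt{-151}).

p ramifies

Since -151 ≡ 1 mod 4, the ring of integers is ℤ[(1+√-151)/2] with discriminant -151.
151 divides disc(K) = -151, so 151 ramifies.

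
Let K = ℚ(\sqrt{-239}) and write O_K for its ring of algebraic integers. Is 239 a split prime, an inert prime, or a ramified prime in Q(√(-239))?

ramified

Since -239 ≡ 1 mod 4, the ring of integers is ℤ[(1+√-239)/2] with discriminant -239.
239 divides disc(K) = -239, so 239 ramifies.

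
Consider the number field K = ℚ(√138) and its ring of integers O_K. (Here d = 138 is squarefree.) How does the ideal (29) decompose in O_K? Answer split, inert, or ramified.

split — (29) = 𝔭₁𝔭₂ with 𝔭₁ ≠ 𝔭₂

138 mod 4 = 2, hence disc K = 4·138 = 552 and O_K = ℤ[√138].
Since gcd(29, 552) = 1 the prime 29 does not ramify.
Legendre symbol by Euler's criterion: (138/29) ≡ 138^14 ≡ 1 (mod 29), i.e. (138/29) = 1.
d is a quadratic residue mod p, hence 29 splits in O_K.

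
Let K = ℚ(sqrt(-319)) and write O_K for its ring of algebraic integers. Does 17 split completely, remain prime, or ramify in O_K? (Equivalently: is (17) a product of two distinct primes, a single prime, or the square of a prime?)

Since -319 ≡ 1 mod 4, the ring of integers is ℤ[(1+√-319)/2] with discriminant -319.
17 ∤ -319, so 17 is unramified.
Compute (-319/17) via Euler: 4^((17-1)/2) mod 17 = 1, so (-319/17) = 1.
(-319/17) = 1, so 17 splits.

splits completely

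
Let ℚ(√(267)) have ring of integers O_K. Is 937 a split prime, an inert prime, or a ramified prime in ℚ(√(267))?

split — (937) = 𝔭₁𝔭₂ with 𝔭₁ ≠ 𝔭₂

Since 267 ≢ 1 mod 4, the ring of integers is ℤ[√267] with discriminant 4·267 = 1068.
disc(K) = 1068 is not divisible by 937; 937 is unramified.
Compute (267/937) via Euler: 267^((937-1)/2) mod 937 = 1, so (267/937) = 1.
(267/937) = 1, so 937 splits.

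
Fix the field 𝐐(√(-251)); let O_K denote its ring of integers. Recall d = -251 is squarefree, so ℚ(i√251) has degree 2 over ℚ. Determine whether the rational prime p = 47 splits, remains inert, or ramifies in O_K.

Since -251 ≡ 1 mod 4, the ring of integers is ℤ[(1+√-251)/2] with discriminant -251.
Since gcd(47, -251) = 1 the prime 47 does not ramify.
Euler's criterion: (-251)^23 mod 47 = 46. Thus (-251|47) = -1.
d is a non-residue mod p, hence 47 remains inert in O_K.

remains prime (inert)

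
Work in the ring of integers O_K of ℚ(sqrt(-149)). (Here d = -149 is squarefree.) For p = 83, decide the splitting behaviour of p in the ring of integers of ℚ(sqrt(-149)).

split

-149 mod 4 = 3, hence disc K = 4·(-149) = -596 and O_K = ℤ[√-149].
Since gcd(83, -596) = 1 the prime 83 does not ramify.
Legendre symbol by Euler's criterion: (-149/83) ≡ (-149)^41 ≡ 1 (mod 83), i.e. (-149/83) = 1.
(-149/83) = 1, so 83 splits.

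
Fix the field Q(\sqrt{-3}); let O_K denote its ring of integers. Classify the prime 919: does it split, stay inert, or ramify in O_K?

-3 mod 4 = 1, hence disc K = -3 and O_K = ℤ[(1+√-3)/2].
disc(K) = -3 is not divisible by 919; 919 is unramified.
(-3/919) = 916^459 mod 919 = 1, giving Legendre symbol 1.
d is a quadratic residue mod p, hence 919 splits in O_K.

splits completely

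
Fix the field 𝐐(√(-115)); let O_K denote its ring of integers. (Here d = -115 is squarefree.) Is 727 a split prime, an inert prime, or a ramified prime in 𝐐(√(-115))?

split — (727) = 𝔭₁𝔭₂ with 𝔭₁ ≠ 𝔭₂

d = -115 ≡ 1 (mod 4), so O_K = ℤ[(1+√-115)/2] and disc(K) = d = -115.
727 ∤ -115, so 727 is unramified.
Legendre symbol by Euler's criterion: (-115/727) ≡ (-115)^363 ≡ 1 (mod 727), i.e. (-115/727) = 1.
(-115/727) = 1, so 727 splits.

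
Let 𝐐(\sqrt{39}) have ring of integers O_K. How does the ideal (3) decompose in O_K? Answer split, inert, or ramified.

ramifies in O_K

39 mod 4 = 3, hence disc K = 4·39 = 156 and O_K = ℤ[√39].
disc(K) = 156 = 3·52, so p = 3 is ramified.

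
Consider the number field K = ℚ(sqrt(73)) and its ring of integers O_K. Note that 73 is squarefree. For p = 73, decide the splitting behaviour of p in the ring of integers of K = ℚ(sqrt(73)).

73 mod 4 = 1, hence disc K = 73 and O_K = ℤ[(1+√73)/2].
disc(K) = 73 = 73·1, so p = 73 is ramified.

ramified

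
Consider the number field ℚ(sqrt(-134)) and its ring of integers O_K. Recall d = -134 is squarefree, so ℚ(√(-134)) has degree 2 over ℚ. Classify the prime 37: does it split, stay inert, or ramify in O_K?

inert

-134 mod 4 = 2, hence disc K = 4·(-134) = -536 and O_K = ℤ[√-134].
Since gcd(37, -536) = 1 the prime 37 does not ramify.
Legendre symbol by Euler's criterion: (-134/37) ≡ (-134)^18 ≡ 36 (mod 37), i.e. (-134/37) = -1.
Legendre symbol -1 ⇒ 37 is inert.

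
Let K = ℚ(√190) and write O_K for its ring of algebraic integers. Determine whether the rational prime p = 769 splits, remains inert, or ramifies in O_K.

d = 190 ≡ 2 (mod 4), so O_K = ℤ[√190] and disc(K) = 4d = 760.
disc(K) = 760 is not divisible by 769; 769 is unramified.
Compute (190/769) via Euler: 190^((769-1)/2) mod 769 = 1, so (190/769) = 1.
Legendre symbol 1 ⇒ 769 is split.

split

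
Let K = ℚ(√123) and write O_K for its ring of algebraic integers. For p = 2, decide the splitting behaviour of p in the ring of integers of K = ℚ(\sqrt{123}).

Since 123 ≢ 1 mod 4, the ring of integers is ℤ[√123] with discriminant 4·123 = 492.
2 divides disc(K) = 492, so 2 ramifies.

2 is ramified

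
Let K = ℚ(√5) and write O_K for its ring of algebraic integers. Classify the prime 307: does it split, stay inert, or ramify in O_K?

5 mod 4 = 1, hence disc K = 5 and O_K = ℤ[(1+√5)/2].
307 ∤ 5, so 307 is unramified.
Compute (5/307) via Euler: 5^((307-1)/2) mod 307 = 306, so (5/307) = -1.
Legendre symbol -1 ⇒ 307 is inert.

inert — (307) stays prime in O_K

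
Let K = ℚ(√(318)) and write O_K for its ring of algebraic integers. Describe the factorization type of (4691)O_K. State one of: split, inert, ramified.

splits completely

Since 318 ≢ 1 mod 4, the ring of integers is ℤ[√318] with discriminant 4·318 = 1272.
Since gcd(4691, 1272) = 1 the prime 4691 does not ramify.
Legendre symbol by Euler's criterion: (318/4691) ≡ 318^2345 ≡ 1 (mod 4691), i.e. (318/4691) = 1.
d is a quadratic residue mod p, hence 4691 splits in O_K.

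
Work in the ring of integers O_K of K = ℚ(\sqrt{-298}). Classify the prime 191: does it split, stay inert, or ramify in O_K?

-298 mod 4 = 2, hence disc K = 4·(-298) = -1192 and O_K = ℤ[√-298].
disc(K) = -1192 is not divisible by 191; 191 is unramified.
(-298/191) = 84^95 mod 191 = 190, giving Legendre symbol -1.
Legendre symbol -1 ⇒ 191 is inert.

inert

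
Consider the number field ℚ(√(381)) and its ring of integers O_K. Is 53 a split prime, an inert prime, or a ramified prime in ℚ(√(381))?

d = 381 ≡ 1 (mod 4), so O_K = ℤ[(1+√381)/2] and disc(K) = d = 381.
Since gcd(53, 381) = 1 the prime 53 does not ramify.
(381/53) = 10^26 mod 53 = 1, giving Legendre symbol 1.
(381/53) = 1, so 53 splits.

53 splits in O_K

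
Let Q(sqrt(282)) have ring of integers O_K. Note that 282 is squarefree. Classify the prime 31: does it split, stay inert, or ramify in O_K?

d = 282 ≡ 2 (mod 4), so O_K = ℤ[√282] and disc(K) = 4d = 1128.
disc(K) = 1128 is not divisible by 31; 31 is unramified.
(282/31) = 3^15 mod 31 = 30, giving Legendre symbol -1.
d is a non-residue mod p, hence 31 remains inert in O_K.

remains prime (inert)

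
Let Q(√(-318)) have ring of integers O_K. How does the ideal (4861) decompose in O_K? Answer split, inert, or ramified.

-318 mod 4 = 2, hence disc K = 4·(-318) = -1272 and O_K = ℤ[√-318].
disc(K) = -1272 is not divisible by 4861; 4861 is unramified.
Legendre symbol by Euler's criterion: (-318/4861) ≡ (-318)^2430 ≡ 4860 (mod 4861), i.e. (-318/4861) = -1.
d is a non-residue mod p, hence 4861 remains inert in O_K.

p is inert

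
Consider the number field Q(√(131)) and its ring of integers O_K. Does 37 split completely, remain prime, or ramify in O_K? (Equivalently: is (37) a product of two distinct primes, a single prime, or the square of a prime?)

37 remains inert

d = 131 ≡ 3 (mod 4), so O_K = ℤ[√131] and disc(K) = 4d = 524.
Since gcd(37, 524) = 1 the prime 37 does not ramify.
(131/37) = 20^18 mod 37 = 36, giving Legendre symbol -1.
Legendre symbol -1 ⇒ 37 is inert.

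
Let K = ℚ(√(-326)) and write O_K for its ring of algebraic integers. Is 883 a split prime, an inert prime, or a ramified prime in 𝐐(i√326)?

splits completely

Since -326 ≢ 1 mod 4, the ring of integers is ℤ[√-326] with discriminant 4·(-326) = -1304.
disc(K) = -1304 is not divisible by 883; 883 is unramified.
(-326/883) = 557^441 mod 883 = 1, giving Legendre symbol 1.
Legendre symbol 1 ⇒ 883 is split.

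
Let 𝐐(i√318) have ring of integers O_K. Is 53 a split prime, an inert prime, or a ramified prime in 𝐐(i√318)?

ramified — (53) = 𝔭²

d = -318 ≡ 2 (mod 4), so O_K = ℤ[√-318] and disc(K) = 4d = -1272.
Ramification test: 53 | -1272. The prime 53 ramifies in K.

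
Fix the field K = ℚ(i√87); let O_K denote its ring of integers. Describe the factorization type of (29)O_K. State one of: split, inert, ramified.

-87 mod 4 = 1, hence disc K = -87 and O_K = ℤ[(1+√-87)/2].
disc(K) = -87 = 29·(-3), so p = 29 is ramified.

ramified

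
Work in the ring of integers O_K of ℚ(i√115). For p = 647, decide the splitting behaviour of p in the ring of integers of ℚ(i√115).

-115 mod 4 = 1, hence disc K = -115 and O_K = ℤ[(1+√-115)/2].
disc(K) = -115 is not divisible by 647; 647 is unramified.
Legendre symbol by Euler's criterion: (-115/647) ≡ (-115)^323 ≡ 646 (mod 647), i.e. (-115/647) = -1.
Legendre symbol -1 ⇒ 647 is inert.

inert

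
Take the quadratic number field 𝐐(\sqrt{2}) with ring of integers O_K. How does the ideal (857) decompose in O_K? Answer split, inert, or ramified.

d = 2 ≡ 2 (mod 4), so O_K = ℤ[√2] and disc(K) = 4d = 8.
Since gcd(857, 8) = 1 the prime 857 does not ramify.
Compute (2/857) via Euler: 2^((857-1)/2) mod 857 = 1, so (2/857) = 1.
d is a quadratic residue mod p, hence 857 splits in O_K.

split — (857) = 𝔭₁𝔭₂ with 𝔭₁ ≠ 𝔭₂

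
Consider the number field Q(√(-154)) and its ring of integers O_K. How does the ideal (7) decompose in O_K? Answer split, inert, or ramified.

p ramifies

-154 mod 4 = 2, hence disc K = 4·(-154) = -616 and O_K = ℤ[√-154].
disc(K) = -616 = 7·(-88), so p = 7 is ramified.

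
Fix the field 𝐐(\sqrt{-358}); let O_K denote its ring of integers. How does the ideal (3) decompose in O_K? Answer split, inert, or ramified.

Since -358 ≢ 1 mod 4, the ring of integers is ℤ[√-358] with discriminant 4·(-358) = -1432.
3 ∤ -1432, so 3 is unramified.
Compute (-358/3) via Euler: 2^((3-1)/2) mod 3 = 2, so (-358/3) = -1.
(-358/3) = -1, so 3 is inert.

p is inert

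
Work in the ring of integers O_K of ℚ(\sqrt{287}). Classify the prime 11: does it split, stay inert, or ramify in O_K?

d = 287 ≡ 3 (mod 4), so O_K = ℤ[√287] and disc(K) = 4d = 1148.
disc(K) = 1148 is not divisible by 11; 11 is unramified.
Compute (287/11) via Euler: 1^((11-1)/2) mod 11 = 1, so (287/11) = 1.
(287/11) = 1, so 11 splits.

splits completely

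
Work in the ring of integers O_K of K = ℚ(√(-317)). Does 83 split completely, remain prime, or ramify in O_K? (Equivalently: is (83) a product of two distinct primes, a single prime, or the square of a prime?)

remains prime (inert)

d = -317 ≡ 3 (mod 4), so O_K = ℤ[√-317] and disc(K) = 4d = -1268.
83 ∤ -1268, so 83 is unramified.
Compute (-317/83) via Euler: 15^((83-1)/2) mod 83 = 82, so (-317/83) = -1.
d is a non-residue mod p, hence 83 remains inert in O_K.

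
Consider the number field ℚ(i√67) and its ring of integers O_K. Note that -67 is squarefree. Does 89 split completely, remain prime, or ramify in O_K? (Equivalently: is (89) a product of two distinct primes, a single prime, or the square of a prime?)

split — (89) = 𝔭₁𝔭₂ with 𝔭₁ ≠ 𝔭₂

d = -67 ≡ 1 (mod 4), so O_K = ℤ[(1+√-67)/2] and disc(K) = d = -67.
Since gcd(89, -67) = 1 the prime 89 does not ramify.
Euler's criterion: (-67)^44 mod 89 = 1. Thus (-67|89) = 1.
d is a quadratic residue mod p, hence 89 splits in O_K.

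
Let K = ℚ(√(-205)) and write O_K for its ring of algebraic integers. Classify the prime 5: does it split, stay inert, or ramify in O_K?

d = -205 ≡ 3 (mod 4), so O_K = ℤ[√-205] and disc(K) = 4d = -820.
disc(K) = -820 = 5·(-164), so p = 5 is ramified.

p ramifies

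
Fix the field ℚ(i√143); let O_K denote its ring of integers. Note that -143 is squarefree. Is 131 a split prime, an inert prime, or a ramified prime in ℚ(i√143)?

remains prime (inert)

-143 mod 4 = 1, hence disc K = -143 and O_K = ℤ[(1+√-143)/2].
disc(K) = -143 is not divisible by 131; 131 is unramified.
Legendre symbol by Euler's criterion: (-143/131) ≡ (-143)^65 ≡ 130 (mod 131), i.e. (-143/131) = -1.
d is a non-residue mod p, hence 131 remains inert in O_K.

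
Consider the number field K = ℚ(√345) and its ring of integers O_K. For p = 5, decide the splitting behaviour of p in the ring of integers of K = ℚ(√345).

d = 345 ≡ 1 (mod 4), so O_K = ℤ[(1+√345)/2] and disc(K) = d = 345.
5 divides disc(K) = 345, so 5 ramifies.

5 is ramified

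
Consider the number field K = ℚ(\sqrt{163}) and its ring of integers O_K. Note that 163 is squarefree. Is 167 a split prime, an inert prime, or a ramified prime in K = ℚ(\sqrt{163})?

inert

Since 163 ≢ 1 mod 4, the ring of integers is ℤ[√163] with discriminant 4·163 = 652.
Since gcd(167, 652) = 1 the prime 167 does not ramify.
(163/167) = 163^83 mod 167 = 166, giving Legendre symbol -1.
Legendre symbol -1 ⇒ 167 is inert.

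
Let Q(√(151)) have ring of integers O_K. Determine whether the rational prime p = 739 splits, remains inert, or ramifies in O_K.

Since 151 ≢ 1 mod 4, the ring of integers is ℤ[√151] with discriminant 4·151 = 604.
disc(K) = 604 is not divisible by 739; 739 is unramified.
Compute (151/739) via Euler: 151^((739-1)/2) mod 739 = 1, so (151/739) = 1.
Legendre symbol 1 ⇒ 739 is split.

739 splits in O_K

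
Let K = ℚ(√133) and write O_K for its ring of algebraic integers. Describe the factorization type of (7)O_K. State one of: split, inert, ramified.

Since 133 ≡ 1 mod 4, the ring of integers is ℤ[(1+√133)/2] with discriminant 133.
disc(K) = 133 = 7·19, so p = 7 is ramified.

p ramifies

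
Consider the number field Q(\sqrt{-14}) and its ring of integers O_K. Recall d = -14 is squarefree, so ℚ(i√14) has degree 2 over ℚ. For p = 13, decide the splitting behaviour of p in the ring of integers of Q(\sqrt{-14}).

13 splits in O_K

d = -14 ≡ 2 (mod 4), so O_K = ℤ[√-14] and disc(K) = 4d = -56.
disc(K) = -56 is not divisible by 13; 13 is unramified.
Compute (-14/13) via Euler: 12^((13-1)/2) mod 13 = 1, so (-14/13) = 1.
d is a quadratic residue mod p, hence 13 splits in O_K.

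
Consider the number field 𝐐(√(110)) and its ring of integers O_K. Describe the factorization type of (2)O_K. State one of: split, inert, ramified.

Since 110 ≢ 1 mod 4, the ring of integers is ℤ[√110] with discriminant 4·110 = 440.
2 divides disc(K) = 440, so 2 ramifies.

ramifies in O_K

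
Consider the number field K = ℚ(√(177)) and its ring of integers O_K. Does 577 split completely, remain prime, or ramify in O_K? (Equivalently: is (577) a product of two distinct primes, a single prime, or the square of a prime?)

d = 177 ≡ 1 (mod 4), so O_K = ℤ[(1+√177)/2] and disc(K) = d = 177.
577 ∤ 177, so 577 is unramified.
Legendre symbol by Euler's criterion: (177/577) ≡ 177^288 ≡ 1 (mod 577), i.e. (177/577) = 1.
(177/577) = 1, so 577 splits.

p splits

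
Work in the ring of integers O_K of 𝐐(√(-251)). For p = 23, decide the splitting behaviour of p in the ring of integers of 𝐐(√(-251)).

d = -251 ≡ 1 (mod 4), so O_K = ℤ[(1+√-251)/2] and disc(K) = d = -251.
23 ∤ -251, so 23 is unramified.
(-251/23) = 2^11 mod 23 = 1, giving Legendre symbol 1.
Legendre symbol 1 ⇒ 23 is split.

p splits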